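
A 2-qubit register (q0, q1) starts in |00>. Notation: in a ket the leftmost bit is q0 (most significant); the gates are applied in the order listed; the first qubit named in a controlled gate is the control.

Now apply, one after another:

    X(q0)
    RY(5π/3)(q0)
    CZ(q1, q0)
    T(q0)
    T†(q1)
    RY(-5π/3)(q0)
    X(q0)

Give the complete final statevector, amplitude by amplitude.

The final amplitudes are 1/4 + 3*exp(I*pi/4)/4 on |00>, 0 on |01>, sqrt(3)*(1 - exp(I*pi/4))/4 on |10>, 0 on |11>.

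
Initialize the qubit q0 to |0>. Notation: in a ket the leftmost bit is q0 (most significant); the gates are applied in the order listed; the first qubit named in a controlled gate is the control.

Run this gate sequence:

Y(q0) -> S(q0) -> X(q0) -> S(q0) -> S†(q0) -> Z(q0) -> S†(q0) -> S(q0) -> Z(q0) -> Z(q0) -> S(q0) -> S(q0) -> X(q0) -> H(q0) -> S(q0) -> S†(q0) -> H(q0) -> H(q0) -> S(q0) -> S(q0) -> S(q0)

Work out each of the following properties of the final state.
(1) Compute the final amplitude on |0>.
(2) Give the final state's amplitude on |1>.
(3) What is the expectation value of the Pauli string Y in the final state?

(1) The final state's coefficient on |0> equals -sqrt(2)/2.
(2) |1> carries amplitude -sqrt(2)*I/2 in the final state.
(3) In the final state, Y has expectation 1.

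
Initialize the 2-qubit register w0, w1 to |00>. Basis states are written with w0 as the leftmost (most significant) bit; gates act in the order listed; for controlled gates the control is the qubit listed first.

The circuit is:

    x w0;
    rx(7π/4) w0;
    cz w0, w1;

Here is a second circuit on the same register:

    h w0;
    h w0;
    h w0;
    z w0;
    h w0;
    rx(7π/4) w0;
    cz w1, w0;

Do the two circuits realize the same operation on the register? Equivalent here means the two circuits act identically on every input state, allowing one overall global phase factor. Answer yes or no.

Yes, they are equivalent — the unitaries differ by at most a global phase.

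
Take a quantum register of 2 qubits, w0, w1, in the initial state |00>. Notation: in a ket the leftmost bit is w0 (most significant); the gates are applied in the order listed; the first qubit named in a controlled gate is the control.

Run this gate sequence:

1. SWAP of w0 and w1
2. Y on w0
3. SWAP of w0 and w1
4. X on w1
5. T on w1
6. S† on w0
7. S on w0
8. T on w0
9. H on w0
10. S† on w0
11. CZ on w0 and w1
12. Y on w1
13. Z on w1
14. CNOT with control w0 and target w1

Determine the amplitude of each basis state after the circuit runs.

The final amplitudes are 0 on |00>, sqrt(2)/2 on |01>, -sqrt(2)*I/2 on |10>, 0 on |11>.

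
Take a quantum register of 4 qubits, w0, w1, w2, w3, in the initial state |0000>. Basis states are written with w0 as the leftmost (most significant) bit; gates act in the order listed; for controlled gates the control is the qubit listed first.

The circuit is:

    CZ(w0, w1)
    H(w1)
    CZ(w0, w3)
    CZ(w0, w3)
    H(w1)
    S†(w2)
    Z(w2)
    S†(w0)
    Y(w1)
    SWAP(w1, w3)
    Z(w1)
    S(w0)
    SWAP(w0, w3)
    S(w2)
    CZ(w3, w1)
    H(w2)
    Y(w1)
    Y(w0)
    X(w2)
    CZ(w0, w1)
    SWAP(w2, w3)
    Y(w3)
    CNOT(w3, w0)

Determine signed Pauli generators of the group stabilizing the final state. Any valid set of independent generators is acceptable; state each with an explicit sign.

One valid set of independent stabilizer generators is -XIIX, +ZIIZ, -IZII, +IIZI (any independent generating set of the same group is equally correct). Key observation: the block from step 2 through step 5 cancels to the identity and can be dropped.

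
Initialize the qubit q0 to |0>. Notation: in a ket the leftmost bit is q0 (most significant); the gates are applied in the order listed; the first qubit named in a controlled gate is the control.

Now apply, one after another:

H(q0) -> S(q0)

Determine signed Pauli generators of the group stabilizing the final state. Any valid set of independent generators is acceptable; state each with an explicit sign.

The stabilizer group can be generated by +Y, among other valid generating sets.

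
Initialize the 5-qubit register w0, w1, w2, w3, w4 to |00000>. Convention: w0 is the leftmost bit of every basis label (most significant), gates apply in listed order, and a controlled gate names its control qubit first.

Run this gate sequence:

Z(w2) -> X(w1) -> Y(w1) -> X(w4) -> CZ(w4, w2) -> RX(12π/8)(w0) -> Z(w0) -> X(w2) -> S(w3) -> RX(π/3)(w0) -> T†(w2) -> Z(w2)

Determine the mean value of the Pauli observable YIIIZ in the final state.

The observable YIIIZ averages to 1/2.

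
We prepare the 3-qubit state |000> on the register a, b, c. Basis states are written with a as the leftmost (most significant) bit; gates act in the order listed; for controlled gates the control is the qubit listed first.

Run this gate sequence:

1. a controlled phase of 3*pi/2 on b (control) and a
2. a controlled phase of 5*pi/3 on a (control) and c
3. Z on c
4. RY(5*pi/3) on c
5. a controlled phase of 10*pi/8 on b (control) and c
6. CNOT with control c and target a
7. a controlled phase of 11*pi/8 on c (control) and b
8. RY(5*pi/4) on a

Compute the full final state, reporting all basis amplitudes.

The resulting statevector has amplitude sqrt(6 - 3*sqrt(2))/4 on |000>, -sqrt(sqrt(2) + 2)/4 on |001>, 0 on |010>, 0 on |011>, -sqrt(3*sqrt(2) + 6)/4 on |100>, -sqrt(2 - sqrt(2))/4 on |101>, 0 on |110>, 0 on |111>.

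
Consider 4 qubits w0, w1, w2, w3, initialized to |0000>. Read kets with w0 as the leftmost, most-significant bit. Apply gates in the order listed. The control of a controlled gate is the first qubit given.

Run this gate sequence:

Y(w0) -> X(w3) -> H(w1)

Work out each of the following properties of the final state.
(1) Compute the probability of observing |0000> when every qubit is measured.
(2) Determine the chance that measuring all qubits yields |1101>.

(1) The probability of measuring |0000> is 0.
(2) A full measurement returns |1101> with probability 1/2.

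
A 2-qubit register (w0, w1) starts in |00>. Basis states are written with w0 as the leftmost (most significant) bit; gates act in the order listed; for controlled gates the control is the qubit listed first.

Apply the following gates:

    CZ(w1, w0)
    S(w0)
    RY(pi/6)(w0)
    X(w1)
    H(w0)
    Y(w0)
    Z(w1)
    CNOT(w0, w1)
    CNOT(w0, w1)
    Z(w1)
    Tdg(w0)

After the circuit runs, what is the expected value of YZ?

In the final state, YZ has expectation -sqrt(6)/4. Key observation: steps 8-9 multiply out to the identity, so the circuit reduces to the remaining gates.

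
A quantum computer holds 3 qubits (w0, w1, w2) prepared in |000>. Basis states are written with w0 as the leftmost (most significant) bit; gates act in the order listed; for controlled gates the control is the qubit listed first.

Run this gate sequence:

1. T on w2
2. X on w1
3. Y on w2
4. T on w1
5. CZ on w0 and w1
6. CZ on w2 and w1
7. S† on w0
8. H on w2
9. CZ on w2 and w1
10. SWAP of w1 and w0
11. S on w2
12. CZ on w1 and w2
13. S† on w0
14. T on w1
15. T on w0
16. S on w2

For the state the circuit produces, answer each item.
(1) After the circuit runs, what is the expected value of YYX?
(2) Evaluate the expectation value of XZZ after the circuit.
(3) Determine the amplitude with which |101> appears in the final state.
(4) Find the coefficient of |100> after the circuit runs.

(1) In the final state, YYX has expectation 0.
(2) The expectation value of XZZ is 0.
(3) |101> carries amplitude sqrt(2)*I/2 in the final state.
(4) The amplitude on |100> is -sqrt(2)*I/2.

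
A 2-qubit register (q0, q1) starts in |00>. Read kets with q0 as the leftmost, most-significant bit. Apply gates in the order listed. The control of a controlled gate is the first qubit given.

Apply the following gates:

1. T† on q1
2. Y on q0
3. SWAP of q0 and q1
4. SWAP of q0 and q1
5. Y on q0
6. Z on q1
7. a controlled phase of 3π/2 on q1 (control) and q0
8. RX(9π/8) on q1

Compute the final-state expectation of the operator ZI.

The observable ZI averages to 1. Key observation: gates 2-5 undo each other exactly, leaving only the rest of the circuit to track.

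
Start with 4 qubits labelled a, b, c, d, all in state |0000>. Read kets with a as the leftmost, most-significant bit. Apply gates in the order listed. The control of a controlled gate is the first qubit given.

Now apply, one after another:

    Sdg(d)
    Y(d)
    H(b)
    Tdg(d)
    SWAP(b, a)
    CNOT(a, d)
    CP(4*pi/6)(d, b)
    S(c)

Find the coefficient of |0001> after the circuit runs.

The amplitude on |0001> is sqrt(2)*exp(I*pi/4)/2.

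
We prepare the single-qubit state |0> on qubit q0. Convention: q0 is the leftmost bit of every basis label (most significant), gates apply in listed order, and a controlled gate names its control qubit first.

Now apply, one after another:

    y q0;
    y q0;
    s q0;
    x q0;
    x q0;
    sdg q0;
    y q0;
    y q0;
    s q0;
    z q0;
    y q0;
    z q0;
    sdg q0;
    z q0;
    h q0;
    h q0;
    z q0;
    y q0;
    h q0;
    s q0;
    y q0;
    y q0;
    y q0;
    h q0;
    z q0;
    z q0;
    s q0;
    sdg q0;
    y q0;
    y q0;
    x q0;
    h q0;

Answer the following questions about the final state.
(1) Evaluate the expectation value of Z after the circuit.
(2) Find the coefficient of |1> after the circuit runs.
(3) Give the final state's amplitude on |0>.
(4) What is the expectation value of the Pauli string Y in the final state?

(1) The expectation value of Z is 0. Key observation: steps 1-8 multiply out to the identity, so the circuit reduces to the remaining gates.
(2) |1> carries amplitude sqrt(2)/2 in the final state.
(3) |0> carries amplitude sqrt(2)*I/2 in the final state.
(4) The expectation value of Y is -1.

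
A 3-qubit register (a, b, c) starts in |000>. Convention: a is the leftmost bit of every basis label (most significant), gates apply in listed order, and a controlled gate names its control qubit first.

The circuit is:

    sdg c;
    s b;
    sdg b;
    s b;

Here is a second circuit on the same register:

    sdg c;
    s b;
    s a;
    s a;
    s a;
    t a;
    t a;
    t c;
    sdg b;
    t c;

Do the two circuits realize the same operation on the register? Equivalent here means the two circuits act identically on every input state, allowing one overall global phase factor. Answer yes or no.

No, they are not equivalent — no single phase factor reconciles the two unitaries.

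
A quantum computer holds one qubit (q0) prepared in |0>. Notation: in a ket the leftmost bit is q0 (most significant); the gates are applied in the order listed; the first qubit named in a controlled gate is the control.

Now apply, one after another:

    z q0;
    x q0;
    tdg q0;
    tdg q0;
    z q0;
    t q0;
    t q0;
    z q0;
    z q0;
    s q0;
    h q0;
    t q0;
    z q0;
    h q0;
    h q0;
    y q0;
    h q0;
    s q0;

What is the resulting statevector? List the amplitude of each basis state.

The resulting statevector has amplitude 1/2 - exp(I*pi/4)/2 on |0>, -I/2 - exp(3*I*pi/4)/2 on |1>.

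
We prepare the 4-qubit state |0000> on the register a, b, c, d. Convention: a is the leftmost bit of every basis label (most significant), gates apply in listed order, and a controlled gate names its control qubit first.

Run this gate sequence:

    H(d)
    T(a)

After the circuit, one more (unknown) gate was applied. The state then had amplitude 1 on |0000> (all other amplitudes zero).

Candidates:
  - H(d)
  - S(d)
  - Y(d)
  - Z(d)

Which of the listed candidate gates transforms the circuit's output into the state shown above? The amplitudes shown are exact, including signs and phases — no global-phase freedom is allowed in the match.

It was H(d) that produced the state shown.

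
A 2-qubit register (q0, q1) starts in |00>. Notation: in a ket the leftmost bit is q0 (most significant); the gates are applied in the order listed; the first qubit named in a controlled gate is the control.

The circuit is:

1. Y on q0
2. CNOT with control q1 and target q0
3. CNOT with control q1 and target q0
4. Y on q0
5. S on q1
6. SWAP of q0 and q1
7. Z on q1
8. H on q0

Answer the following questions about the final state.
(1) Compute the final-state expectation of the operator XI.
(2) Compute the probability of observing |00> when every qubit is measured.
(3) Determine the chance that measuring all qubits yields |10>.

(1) The expectation value of XI is 1. Key observation: gates 1-4 undo each other exactly, leaving only the rest of the circuit to track.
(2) Outcome |00> occurs with probability 1/2.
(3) The probability of measuring |10> is 1/2.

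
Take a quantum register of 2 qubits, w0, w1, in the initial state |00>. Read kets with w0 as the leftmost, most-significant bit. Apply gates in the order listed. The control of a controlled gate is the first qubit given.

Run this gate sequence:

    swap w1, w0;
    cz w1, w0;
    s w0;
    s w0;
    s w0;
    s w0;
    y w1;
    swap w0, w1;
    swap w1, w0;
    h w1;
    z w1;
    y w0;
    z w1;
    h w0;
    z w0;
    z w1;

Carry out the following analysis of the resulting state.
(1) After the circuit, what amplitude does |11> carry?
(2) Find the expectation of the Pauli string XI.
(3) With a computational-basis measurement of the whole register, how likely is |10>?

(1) The final state's coefficient on |11> equals -1/2. Key observation: the block from step 3 through step 6 cancels to the identity and can be dropped.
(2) The expectation value of XI is 1.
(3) Outcome |10> occurs with probability 1/4.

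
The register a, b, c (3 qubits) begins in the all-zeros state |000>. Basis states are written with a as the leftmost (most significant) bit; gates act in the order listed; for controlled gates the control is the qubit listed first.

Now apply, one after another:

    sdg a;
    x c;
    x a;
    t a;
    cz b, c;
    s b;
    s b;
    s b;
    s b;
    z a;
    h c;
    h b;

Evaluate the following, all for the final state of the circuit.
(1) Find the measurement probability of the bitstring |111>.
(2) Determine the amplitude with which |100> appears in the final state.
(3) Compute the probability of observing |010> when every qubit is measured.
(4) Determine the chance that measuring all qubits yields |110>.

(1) The probability of measuring |111> is 1/4.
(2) The final state's coefficient on |100> equals -exp(I*pi/4)/2.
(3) A full measurement returns |010> with probability 0.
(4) A full measurement returns |110> with probability 1/4.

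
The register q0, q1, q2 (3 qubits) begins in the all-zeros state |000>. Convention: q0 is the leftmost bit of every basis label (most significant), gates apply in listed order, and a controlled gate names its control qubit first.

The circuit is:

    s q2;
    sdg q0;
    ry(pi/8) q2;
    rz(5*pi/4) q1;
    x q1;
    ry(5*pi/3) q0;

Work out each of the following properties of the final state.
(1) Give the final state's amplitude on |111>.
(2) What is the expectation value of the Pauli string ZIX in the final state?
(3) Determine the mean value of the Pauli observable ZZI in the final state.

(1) |111> carries amplitude -exp(3*I*pi/8)*sin(pi/16)/2 in the final state.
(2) The expectation value of ZIX is sqrt(2 - sqrt(2))/4.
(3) The expectation value of ZZI is -1/2.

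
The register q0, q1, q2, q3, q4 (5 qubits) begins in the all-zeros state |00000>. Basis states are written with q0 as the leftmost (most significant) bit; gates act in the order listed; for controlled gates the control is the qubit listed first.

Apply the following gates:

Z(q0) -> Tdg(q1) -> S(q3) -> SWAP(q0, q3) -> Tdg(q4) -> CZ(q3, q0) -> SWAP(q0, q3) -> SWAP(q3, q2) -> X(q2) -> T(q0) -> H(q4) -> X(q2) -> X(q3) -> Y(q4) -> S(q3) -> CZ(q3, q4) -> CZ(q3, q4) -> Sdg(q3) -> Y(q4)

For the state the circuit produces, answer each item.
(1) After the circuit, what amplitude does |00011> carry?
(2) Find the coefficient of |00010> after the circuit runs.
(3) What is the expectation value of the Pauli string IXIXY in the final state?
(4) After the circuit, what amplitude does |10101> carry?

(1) The final state's coefficient on |00011> equals sqrt(2)/2. Key observation: gates 14-19 undo each other exactly, leaving only the rest of the circuit to track.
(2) The final state's coefficient on |00010> equals sqrt(2)/2.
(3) The observable IXIXY averages to 0.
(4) |10101> carries amplitude 0 in the final state.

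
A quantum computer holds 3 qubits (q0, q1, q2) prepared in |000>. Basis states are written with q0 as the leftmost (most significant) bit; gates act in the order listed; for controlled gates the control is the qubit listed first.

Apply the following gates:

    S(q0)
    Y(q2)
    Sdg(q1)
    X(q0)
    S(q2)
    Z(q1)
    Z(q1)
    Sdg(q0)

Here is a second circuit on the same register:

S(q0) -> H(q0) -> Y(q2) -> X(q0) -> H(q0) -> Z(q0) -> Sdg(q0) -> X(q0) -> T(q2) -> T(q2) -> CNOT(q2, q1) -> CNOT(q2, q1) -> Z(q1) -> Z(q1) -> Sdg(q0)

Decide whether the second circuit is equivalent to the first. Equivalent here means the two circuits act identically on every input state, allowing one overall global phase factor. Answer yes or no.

No — the two circuits implement different unitaries, even allowing a global phase.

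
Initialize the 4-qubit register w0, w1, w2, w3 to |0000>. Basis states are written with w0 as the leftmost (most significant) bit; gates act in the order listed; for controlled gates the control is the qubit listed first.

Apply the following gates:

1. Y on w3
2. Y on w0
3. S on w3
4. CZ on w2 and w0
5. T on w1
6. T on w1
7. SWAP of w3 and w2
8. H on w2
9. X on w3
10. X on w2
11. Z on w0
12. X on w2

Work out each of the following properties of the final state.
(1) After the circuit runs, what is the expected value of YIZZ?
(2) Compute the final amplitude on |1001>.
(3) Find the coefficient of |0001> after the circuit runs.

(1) In the final state, YIZZ has expectation 0.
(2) The amplitude on |1001> is sqrt(2)*I/2.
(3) The amplitude on |0001> is 0.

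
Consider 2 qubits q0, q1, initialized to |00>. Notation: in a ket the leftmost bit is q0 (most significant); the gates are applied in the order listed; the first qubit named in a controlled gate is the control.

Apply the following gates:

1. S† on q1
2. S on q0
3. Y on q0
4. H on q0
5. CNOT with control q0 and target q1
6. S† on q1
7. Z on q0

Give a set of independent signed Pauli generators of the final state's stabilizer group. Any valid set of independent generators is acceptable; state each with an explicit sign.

The stabilizer group can be generated by -XY, +ZZ, among other valid generating sets.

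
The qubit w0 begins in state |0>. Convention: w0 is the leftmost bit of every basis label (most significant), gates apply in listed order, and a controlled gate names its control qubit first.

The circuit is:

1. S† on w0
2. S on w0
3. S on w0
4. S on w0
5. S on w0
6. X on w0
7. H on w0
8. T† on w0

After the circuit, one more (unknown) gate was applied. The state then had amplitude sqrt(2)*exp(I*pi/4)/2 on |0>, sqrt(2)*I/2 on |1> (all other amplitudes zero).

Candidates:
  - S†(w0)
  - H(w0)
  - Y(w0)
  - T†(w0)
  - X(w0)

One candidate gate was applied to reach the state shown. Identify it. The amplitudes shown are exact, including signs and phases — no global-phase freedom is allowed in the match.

The applied gate was Y(w0). Key observation: the block from step 2 through step 5 cancels to the identity and can be dropped.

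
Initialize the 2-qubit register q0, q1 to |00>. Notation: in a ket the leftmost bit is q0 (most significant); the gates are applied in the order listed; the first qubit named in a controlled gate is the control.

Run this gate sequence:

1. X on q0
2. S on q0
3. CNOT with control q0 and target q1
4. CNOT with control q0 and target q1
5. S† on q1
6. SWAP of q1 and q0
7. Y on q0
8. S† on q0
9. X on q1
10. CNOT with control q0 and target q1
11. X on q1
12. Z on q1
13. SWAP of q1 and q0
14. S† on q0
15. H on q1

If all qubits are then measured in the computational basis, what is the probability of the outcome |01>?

A full measurement returns |01> with probability 1/2.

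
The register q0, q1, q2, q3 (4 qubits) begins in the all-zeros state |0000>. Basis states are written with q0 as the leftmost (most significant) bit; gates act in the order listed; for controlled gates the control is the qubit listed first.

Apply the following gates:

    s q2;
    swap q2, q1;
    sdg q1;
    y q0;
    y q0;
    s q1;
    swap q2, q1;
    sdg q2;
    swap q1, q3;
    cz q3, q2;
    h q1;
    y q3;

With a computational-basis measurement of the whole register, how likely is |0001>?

Outcome |0001> occurs with probability 1/2. Key observation: the block from step 1 through step 8 cancels to the identity and can be dropped.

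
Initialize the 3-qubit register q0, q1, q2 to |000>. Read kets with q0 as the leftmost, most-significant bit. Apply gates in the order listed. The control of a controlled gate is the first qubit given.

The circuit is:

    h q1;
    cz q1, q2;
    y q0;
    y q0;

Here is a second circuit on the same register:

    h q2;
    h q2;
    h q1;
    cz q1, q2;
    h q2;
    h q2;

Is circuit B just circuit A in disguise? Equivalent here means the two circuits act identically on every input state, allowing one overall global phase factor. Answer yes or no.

Yes — the two circuits implement the same unitary up to a global phase.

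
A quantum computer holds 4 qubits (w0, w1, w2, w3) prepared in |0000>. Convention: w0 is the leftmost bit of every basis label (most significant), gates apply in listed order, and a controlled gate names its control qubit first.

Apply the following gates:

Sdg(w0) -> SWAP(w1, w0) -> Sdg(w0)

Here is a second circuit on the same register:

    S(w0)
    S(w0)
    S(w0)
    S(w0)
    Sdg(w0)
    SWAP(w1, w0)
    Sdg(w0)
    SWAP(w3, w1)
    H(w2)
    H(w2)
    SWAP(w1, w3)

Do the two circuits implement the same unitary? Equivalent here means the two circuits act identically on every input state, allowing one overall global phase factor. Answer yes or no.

Yes, they are equivalent — the unitaries differ by at most a global phase.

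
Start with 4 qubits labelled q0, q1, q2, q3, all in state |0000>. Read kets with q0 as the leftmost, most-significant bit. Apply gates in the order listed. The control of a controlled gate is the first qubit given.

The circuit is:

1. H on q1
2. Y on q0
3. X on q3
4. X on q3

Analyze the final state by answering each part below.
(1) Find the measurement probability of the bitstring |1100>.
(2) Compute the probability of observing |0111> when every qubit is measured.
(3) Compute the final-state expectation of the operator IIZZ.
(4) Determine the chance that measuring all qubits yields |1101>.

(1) Outcome |1100> occurs with probability 1/2.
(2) The probability of measuring |0111> is 0.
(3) In the final state, IIZZ has expectation 1.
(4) A full measurement returns |1101> with probability 0.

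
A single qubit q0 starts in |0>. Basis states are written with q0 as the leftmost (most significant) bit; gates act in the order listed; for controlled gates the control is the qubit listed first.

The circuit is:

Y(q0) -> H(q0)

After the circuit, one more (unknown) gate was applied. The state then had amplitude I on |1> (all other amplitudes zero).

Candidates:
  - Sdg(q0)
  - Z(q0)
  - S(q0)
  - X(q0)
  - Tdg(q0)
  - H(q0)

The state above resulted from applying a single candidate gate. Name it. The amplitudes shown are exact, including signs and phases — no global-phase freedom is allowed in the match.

The unique candidate consistent with the amplitudes is H(q0).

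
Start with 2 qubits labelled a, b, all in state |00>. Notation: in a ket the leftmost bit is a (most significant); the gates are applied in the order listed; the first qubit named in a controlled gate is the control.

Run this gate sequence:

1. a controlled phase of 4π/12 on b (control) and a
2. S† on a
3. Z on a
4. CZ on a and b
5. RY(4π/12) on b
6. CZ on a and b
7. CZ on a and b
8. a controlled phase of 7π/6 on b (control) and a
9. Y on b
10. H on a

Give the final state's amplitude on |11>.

The amplitude on |11> is sqrt(6)*I/4.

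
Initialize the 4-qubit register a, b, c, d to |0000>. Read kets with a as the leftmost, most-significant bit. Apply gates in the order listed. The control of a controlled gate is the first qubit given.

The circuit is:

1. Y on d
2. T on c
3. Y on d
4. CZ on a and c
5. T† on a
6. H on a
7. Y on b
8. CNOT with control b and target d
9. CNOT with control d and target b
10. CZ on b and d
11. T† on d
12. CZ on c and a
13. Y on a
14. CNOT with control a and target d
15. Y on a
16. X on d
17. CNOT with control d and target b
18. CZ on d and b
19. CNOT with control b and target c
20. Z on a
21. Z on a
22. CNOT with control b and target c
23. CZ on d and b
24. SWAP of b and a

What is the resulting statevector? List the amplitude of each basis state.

After the circuit, the state carries amplitude sqrt(2)*exp(I*pi/4)/2 on |0100>, sqrt(2)*exp(I*pi/4)/2 on |1001>, and 0 on every other basis state. Key observation: gates 18-23 undo each other exactly, leaving only the rest of the circuit to track.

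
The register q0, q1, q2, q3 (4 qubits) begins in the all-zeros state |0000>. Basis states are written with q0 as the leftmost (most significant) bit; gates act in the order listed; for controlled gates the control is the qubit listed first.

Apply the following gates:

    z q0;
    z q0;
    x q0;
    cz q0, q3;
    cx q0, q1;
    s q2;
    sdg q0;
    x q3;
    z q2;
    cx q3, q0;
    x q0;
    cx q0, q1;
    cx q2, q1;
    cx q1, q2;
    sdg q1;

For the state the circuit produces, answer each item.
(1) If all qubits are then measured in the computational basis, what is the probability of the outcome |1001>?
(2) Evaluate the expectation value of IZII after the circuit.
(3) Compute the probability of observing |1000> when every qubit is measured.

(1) The probability of measuring |1001> is 1.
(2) In the final state, IZII has expectation 1.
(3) A full measurement returns |1000> with probability 0.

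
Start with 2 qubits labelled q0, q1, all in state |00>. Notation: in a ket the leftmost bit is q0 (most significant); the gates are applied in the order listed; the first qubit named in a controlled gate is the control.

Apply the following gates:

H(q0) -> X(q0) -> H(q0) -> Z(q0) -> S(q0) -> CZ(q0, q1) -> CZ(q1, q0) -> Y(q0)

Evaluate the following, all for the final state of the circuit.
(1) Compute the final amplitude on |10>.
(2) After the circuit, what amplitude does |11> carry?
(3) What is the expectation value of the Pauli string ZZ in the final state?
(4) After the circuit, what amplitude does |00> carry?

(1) The final state's coefficient on |10> equals I. Key observation: gates 1-4 undo each other exactly, leaving only the rest of the circuit to track.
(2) The final state's coefficient on |11> equals 0.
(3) In the final state, ZZ has expectation -1.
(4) The amplitude on |00> is 0.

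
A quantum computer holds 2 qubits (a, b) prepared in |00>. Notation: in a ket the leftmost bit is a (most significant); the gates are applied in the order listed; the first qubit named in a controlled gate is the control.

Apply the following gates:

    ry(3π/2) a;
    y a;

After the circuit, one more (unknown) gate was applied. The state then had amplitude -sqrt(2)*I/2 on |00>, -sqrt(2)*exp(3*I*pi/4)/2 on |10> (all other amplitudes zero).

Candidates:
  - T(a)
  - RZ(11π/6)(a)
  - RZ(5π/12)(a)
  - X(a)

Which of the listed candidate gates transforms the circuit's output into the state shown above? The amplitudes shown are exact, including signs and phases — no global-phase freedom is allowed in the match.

The applied gate was T(a).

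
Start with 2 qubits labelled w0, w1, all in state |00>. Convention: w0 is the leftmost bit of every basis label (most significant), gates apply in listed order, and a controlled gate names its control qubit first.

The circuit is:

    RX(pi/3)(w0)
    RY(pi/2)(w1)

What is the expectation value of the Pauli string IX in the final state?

The expectation value of IX is 1.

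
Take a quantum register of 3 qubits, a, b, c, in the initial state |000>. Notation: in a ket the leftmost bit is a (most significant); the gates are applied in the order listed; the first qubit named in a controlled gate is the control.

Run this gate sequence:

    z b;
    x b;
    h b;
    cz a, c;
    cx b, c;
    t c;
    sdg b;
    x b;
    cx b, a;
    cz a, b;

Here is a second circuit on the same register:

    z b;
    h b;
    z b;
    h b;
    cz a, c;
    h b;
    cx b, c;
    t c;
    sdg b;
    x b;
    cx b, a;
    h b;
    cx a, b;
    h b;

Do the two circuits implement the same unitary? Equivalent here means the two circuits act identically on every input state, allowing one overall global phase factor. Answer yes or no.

Yes — the two circuits implement the same unitary up to a global phase.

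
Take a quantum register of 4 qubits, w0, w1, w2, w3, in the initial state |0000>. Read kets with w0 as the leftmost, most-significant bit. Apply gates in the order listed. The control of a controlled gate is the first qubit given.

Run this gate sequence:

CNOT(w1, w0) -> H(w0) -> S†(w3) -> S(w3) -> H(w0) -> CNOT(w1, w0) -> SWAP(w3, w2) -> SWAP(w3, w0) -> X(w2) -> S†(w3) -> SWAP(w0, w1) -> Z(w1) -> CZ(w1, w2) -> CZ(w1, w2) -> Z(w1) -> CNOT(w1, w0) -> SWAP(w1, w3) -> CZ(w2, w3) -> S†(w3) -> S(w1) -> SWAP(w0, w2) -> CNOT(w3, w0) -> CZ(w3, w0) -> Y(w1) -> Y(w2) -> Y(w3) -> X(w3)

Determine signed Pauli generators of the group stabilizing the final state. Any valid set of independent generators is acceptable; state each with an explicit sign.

The final state is stabilized by the group generated by -ZIII, -IZII, -IIZI, +IIIZ; other independent generating sets are equally valid.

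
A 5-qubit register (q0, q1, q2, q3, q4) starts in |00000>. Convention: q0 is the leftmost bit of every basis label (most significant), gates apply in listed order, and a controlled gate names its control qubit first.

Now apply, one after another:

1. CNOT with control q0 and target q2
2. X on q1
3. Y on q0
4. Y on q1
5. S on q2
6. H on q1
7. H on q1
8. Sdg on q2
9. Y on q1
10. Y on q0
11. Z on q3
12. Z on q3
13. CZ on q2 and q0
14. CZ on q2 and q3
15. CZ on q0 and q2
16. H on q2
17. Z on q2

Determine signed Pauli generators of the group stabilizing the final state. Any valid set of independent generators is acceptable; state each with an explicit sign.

The final state is stabilized by the group generated by -IIXII, +ZIIII, -IZIII, +IIIZI, +IIIIZ; other independent generating sets are equally valid. Key observation: gates 3-10 undo each other exactly, leaving only the rest of the circuit to track.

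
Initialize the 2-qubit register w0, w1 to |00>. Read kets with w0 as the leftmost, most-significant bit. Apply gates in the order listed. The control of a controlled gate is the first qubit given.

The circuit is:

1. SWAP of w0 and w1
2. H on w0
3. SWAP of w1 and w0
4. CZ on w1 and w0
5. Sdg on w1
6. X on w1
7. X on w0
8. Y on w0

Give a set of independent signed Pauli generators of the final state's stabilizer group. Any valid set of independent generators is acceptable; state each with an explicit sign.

The final state is stabilized by the group generated by +IY, +ZI; other independent generating sets are equally valid.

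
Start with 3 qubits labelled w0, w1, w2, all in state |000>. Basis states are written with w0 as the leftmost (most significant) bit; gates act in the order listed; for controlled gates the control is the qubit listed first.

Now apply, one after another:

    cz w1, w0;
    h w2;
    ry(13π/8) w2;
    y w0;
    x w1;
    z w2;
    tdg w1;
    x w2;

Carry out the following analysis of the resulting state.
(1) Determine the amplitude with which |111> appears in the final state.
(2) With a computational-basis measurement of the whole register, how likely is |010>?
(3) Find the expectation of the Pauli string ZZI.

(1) The amplitude on |111> is -exp(I*pi/4)*cos(pi/16).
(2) The probability of measuring |010> is 0.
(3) In the final state, ZZI has expectation 1.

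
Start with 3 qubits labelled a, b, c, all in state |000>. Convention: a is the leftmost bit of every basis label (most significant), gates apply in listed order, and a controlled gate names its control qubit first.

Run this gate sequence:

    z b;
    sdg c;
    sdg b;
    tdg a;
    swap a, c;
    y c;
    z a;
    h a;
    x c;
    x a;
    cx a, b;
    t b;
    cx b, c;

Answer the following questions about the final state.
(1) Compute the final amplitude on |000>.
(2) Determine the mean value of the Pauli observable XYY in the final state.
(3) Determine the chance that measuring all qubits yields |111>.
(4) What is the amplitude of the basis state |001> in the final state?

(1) The final state's coefficient on |000> equals sqrt(2)*I/2.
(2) The observable XYY averages to -sqrt(2)/2.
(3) The probability of measuring |111> is 1/2.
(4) The amplitude on |001> is 0.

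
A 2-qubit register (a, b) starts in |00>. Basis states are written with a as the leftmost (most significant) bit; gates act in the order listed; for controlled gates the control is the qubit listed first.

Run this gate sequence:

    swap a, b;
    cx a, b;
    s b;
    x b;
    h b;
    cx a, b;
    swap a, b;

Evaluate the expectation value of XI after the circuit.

In the final state, XI has expectation -1.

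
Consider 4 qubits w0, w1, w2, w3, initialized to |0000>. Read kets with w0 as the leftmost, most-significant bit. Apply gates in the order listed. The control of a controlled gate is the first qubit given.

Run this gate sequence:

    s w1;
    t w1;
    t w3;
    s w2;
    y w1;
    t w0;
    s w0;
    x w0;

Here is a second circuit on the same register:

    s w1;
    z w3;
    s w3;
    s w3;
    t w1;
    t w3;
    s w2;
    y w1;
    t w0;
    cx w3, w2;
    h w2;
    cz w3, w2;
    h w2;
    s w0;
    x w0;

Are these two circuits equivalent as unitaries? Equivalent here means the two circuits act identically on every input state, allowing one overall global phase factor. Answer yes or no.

Yes, they are equivalent — the unitaries differ by at most a global phase.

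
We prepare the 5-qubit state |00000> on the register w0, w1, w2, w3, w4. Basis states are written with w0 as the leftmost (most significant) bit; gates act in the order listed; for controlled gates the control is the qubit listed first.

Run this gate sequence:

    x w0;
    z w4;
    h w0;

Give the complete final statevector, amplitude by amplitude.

After the circuit, the state carries amplitude sqrt(2)/2 on |00000>, -sqrt(2)/2 on |10000>, and 0 on every other basis state.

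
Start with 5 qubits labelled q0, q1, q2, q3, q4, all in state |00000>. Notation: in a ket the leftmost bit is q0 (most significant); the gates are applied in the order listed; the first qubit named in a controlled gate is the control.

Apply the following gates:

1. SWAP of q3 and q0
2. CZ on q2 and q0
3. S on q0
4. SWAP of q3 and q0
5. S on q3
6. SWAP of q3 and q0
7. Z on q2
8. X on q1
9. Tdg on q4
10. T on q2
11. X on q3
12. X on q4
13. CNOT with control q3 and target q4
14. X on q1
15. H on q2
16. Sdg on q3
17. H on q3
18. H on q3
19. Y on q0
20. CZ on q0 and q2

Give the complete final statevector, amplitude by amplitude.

The final amplitudes are sqrt(2)/2 on |10010>, -sqrt(2)/2 on |10110>, and 0 on every other basis state.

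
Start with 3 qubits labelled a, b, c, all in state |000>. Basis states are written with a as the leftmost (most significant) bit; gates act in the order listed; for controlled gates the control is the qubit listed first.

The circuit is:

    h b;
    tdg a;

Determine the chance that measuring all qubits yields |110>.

The probability of measuring |110> is 0.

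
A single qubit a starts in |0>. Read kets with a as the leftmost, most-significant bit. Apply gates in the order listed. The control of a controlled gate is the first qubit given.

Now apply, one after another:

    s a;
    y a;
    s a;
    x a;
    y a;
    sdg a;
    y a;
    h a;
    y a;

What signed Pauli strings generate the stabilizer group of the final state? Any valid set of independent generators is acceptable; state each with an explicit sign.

One valid set of independent stabilizer generators is -X (any independent generating set of the same group is equally correct).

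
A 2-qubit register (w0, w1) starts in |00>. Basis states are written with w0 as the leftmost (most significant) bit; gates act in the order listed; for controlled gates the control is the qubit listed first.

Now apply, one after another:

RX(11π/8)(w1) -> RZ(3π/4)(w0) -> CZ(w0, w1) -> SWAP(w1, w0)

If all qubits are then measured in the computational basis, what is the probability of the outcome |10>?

Outcome |10> occurs with probability sin(5*pi/16)**2.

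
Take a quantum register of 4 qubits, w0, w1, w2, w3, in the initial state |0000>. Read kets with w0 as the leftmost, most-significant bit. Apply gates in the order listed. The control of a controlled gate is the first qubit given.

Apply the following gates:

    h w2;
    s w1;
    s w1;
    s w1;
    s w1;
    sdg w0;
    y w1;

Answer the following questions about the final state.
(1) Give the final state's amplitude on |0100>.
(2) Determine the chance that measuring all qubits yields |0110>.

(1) |0100> carries amplitude sqrt(2)*I/2 in the final state. Key observation: gates 2-5 undo each other exactly, leaving only the rest of the circuit to track.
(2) Outcome |0110> occurs with probability 1/2.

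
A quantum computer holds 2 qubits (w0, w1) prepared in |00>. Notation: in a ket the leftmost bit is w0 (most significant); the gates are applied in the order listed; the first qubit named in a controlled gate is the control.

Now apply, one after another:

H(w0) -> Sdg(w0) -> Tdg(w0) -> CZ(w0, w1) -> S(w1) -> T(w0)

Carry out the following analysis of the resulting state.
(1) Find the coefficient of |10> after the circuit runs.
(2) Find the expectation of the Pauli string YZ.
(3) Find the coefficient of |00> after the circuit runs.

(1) The amplitude on |10> is -sqrt(2)*I/2.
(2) In the final state, YZ has expectation -1.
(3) |00> carries amplitude sqrt(2)/2 in the final state.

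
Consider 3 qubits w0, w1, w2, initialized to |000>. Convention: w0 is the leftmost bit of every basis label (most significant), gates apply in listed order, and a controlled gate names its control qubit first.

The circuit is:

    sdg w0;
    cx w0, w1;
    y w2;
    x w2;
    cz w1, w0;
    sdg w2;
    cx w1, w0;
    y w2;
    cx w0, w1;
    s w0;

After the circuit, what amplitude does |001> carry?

The final state's coefficient on |001> equals -1.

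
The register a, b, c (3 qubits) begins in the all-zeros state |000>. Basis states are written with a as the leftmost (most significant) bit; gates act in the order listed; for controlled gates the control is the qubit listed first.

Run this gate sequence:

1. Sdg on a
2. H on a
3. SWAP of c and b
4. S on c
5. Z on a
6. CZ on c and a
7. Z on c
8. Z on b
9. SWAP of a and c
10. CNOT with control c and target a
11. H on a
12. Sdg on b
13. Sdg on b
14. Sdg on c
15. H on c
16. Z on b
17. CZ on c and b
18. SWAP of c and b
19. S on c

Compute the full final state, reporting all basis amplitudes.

The resulting statevector has amplitude sqrt(2)*(1 + I)/4 on |000>, 0 on |001>, sqrt(2)*(1 - I)/4 on |010>, 0 on |011>, sqrt(2)*(1 - I)/4 on |100>, 0 on |101>, sqrt(2)*(1 + I)/4 on |110>, 0 on |111>.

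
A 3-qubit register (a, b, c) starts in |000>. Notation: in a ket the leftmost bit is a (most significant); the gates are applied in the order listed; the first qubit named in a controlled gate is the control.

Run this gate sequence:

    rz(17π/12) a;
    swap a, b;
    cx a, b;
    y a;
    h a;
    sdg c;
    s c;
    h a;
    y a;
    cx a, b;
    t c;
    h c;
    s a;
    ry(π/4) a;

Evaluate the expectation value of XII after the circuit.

In the final state, XII has expectation sqrt(2)/2.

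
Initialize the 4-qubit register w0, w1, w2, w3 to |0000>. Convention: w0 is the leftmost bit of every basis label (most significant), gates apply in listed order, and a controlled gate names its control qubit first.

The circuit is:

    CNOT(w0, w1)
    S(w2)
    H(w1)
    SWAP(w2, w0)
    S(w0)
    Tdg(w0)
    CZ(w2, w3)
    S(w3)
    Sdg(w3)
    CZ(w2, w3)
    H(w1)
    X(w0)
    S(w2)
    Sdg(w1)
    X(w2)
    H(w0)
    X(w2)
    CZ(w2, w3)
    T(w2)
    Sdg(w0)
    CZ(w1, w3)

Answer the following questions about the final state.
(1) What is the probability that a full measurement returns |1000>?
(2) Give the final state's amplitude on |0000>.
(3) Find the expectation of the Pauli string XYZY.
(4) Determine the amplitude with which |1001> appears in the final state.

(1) A full measurement returns |1000> with probability 1/2. Key observation: the block from step 7 through step 10 cancels to the identity and can be dropped.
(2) |0000> carries amplitude sqrt(2)/2 in the final state.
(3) In the final state, XYZY has expectation 0.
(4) |1001> carries amplitude 0 in the final state.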